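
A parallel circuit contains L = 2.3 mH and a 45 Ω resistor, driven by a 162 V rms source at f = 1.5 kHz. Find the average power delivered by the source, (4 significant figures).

ω = 2πf = 9425 rad/s
X_L = ωL = 21.68 Ω
Parallel: admittances add. Y = 1/R + 1/(jωL)
Y = (0.02222 − j0.04613) S
|Y| = 0.05121 S → |Z| = 1/|Y| = 19.53 Ω, ∠Z = −∠Y = 64.28°
I = V/|Z| = 8.295 A
P = VI cos φ = 162 × 8.295 × cos(64.28°) = 583.2 W

583.2 W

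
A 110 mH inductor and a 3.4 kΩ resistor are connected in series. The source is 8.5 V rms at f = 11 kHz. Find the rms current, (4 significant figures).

ω = 2πf = 69120 rad/s
X_L = ωL = 7603 Ω
Z = 3400 + j7603 Ω
|Z| = √(3400² + 7603²) = 8328 Ω
I = V/|Z| = 8.5/8328 = 1.021 mA

1.021 mA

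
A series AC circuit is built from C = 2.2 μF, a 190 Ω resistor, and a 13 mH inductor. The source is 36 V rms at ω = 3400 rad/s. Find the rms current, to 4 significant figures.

X_L = ωL = 44.20 Ω
X_C = 1/(ωC) = 133.7 Ω
Net reactance X = X_L − X_C = -89.49 Ω
Z = 190.0 − j89.49 Ω
|Z| = √(190.0² + 89.49²) = 210.0 Ω
I = V/|Z| = 36/210.0 = 171.4 mA

171.4 mA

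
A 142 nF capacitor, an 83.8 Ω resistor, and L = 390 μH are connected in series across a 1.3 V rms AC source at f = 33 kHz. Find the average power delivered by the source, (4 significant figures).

ω = 2πf = 207300 rad/s
X_L = ωL = 80.86 Ω
X_C = 1/(ωC) = 33.96 Ω
Net reactance X = X_L − X_C = 46.90 Ω
Z = 83.80 + j46.90 Ω
|Z| = √(83.80² + 46.90²) = 96.03 Ω
∠Z = arctan(46.90/83.80) = 29.23°
I = V/|Z| = 13.54 mA
P = VI cos φ = 1.3 × 0.01354 × cos(29.23°) = 15.36 mW

15.36 mW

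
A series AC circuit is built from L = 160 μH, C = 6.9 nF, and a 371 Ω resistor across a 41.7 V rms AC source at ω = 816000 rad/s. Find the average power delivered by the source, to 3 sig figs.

4.61 W

X_L = ωL = 131 Ω
X_C = 1/(ωC) = 178 Ω
Net reactance X = X_L − X_C = -47.0 Ω
Z = 371 − j47.0 Ω
|Z| = √(371² + 47.0²) = 374 Ω
∠Z = arctan(-47.0/371) = -7.23°
I = V/|Z| = 112 mA
P = VI cos φ = 41.7 × 0.112 × cos(-7.23°) = 4.61 W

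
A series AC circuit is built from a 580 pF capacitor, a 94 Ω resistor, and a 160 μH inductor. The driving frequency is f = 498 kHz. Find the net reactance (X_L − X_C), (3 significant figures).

ω = 2πf = 3.129e+06 rad/s
X_L = ωL = 501 Ω
X_C = 1/(ωC) = 551 Ω
X = 501 − 551 = -50.4 Ω

-50.4 Ω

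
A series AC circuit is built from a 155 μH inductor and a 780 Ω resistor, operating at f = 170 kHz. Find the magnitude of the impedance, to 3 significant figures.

797 Ω

ω = 2πf = 1.068e+06 rad/s
X_L = ωL = 166 Ω
Z = 780 + j166 Ω
|Z| = √(780² + 166²) = 797 Ω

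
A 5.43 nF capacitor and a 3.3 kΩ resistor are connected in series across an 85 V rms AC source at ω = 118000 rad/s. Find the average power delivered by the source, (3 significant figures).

X_C = 1/(ωC) = 1560 Ω
Z = 3300 − j1560 Ω
|Z| = √(3300² + 1560²) = 3650 Ω
∠Z = arctan(-1560/3300) = -25.3°
I = V/|Z| = 23.3 mA
P = VI cos φ = 85 × 0.0233 × cos(-25.3°) = 1.79 W

1.79 W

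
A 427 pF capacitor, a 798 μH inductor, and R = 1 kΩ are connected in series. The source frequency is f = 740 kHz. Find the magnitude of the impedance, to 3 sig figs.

ω = 2πf = 4.65e+06 rad/s
X_L = ωL = 3710 Ω
X_C = 1/(ωC) = 504 Ω
Net reactance X = X_L − X_C = 3210 Ω
Z = 1000 + j3210 Ω
|Z| = √(1000² + 3210²) = 3360 Ω

3360 Ω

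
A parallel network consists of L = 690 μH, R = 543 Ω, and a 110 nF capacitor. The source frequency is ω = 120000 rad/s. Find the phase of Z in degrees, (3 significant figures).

X_L = ωL = 82.8 Ω
X_C = 1/(ωC) = 75.8 Ω
Parallel: admittances add. Y = 1/R + 1/(jωL) + jωC
Y = (0.00184 + j0.00112) S
|Y| = 0.00216 S → |Z| = 1/|Y| = 464 Ω, ∠Z = −∠Y = -31.4°

-31.4°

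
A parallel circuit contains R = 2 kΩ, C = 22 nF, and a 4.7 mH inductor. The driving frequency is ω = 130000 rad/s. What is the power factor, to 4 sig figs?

X_L = ωL = 611.0 Ω
X_C = 1/(ωC) = 349.7 Ω
Parallel: admittances add. Y = 1/R + 1/(jωL) + jωC
Y = (0.0005000 + j0.001223) S
|Y| = 0.001322 S → |Z| = 1/|Y| = 756.7 Ω, ∠Z = −∠Y = -67.77°
cos φ = cos(-67.77°) = 0.3783

0.3783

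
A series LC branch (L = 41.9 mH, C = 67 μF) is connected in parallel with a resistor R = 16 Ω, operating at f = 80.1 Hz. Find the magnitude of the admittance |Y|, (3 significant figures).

132 mS

ω = 2πf = 503.3 rad/s
X_L = ωL = 21.1 Ω
X_C = 1/(ωC) = 29.7 Ω
Branch 1: Z₁ = R = 16.0 Ω
Branch 2 (series LC): Z₂ = j(X_L − X_C) = −j8.57 Ω
Parallel: Z = Z₁Z₂/(Z₁+Z₂), |Z| = 7.55 Ω, ∠Z = -61.8°
|Y| = 1/|Z| = 132 mS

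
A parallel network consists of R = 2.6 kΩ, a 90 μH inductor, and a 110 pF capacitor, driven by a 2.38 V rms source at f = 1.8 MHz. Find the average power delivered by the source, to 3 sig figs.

2.18 mW

ω = 2πf = 1.131e+07 rad/s
X_L = ωL = 1020 Ω
X_C = 1/(ωC) = 804 Ω
Parallel: admittances add. Y = 1/R + 1/(jωL) + jωC
Y = (0.000385 + j0.000262) S
|Y| = 0.000465 S → |Z| = 1/|Y| = 2150 Ω, ∠Z = −∠Y = -34.2°
I = V/|Z| = 1.11 mA
P = VI cos φ = 2.38 × 0.00111 × cos(-34.2°) = 2.18 mW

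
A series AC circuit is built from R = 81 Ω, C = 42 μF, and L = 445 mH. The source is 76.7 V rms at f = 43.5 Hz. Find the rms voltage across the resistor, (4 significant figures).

ω = 2πf = 273.3 rad/s
X_L = ωL = 121.6 Ω
X_C = 1/(ωC) = 87.11 Ω
Net reactance X = X_L − X_C = 34.51 Ω
Z = 81.00 + j34.51 Ω
|Z| = √(81.00² + 34.51²) = 88.05 Ω
I = V/|Z| = 871.1 mA
V_R = I·|Z_R| = 0.8711 × 81.00 = 70.56 V

70.56 V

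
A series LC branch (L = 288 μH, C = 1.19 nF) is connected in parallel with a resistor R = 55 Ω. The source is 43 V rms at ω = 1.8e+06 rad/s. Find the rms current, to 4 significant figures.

1.143 A

X_L = ωL = 518.4 Ω
X_C = 1/(ωC) = 466.9 Ω
Branch 1: Z₁ = R = 55.00 Ω
Branch 2 (series LC): Z₂ = j(X_L − X_C) = j51.55 Ω
Parallel: Z = Z₁Z₂/(Z₁+Z₂), |Z| = 37.61 Ω, ∠Z = 46.86°
I = V/|Z| = 43/37.61 = 1.143 A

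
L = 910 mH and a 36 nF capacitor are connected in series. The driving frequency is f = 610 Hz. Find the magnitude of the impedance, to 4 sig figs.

ω = 2πf = 3833 rad/s
X_L = ωL = 3488 Ω
X_C = 1/(ωC) = 7247 Ω
Net reactance X = X_L − X_C = -3760 Ω
Z = − j3760 Ω
|Z| = √(0² + 3760²) = 3760 Ω

3760 Ω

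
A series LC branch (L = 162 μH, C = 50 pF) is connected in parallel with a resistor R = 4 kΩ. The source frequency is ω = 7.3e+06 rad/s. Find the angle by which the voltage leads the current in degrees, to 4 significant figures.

-68.73°

X_L = ωL = 1183 Ω
X_C = 1/(ωC) = 2740 Ω
Branch 1: Z₁ = R = 4000 Ω
Branch 2 (series LC): Z₂ = j(X_L − X_C) = −j1557 Ω
Parallel: Z = Z₁Z₂/(Z₁+Z₂), |Z| = 1451 Ω, ∠Z = -68.73°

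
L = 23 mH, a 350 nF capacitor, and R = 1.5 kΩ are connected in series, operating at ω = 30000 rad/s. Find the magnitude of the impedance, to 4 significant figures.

1614 Ω

X_L = ωL = 690.0 Ω
X_C = 1/(ωC) = 95.24 Ω
Net reactance X = X_L − X_C = 594.8 Ω
Z = 1500 + j594.8 Ω
|Z| = √(1500² + 594.8²) = 1614 Ω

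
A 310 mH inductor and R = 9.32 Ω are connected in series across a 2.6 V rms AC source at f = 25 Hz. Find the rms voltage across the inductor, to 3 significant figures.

ω = 2πf = 157.1 rad/s
X_L = ωL = 48.7 Ω
Z = 9.32 + j48.7 Ω
|Z| = √(9.32² + 48.7²) = 49.6 Ω
I = V/|Z| = 52.4 mA
V_L = I·|Z_L| = 0.0524 × 48.7 = 2.55 V

2.55 V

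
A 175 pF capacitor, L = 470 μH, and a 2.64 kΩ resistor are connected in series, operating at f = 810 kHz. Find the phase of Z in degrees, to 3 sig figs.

ω = 2πf = 5.089e+06 rad/s
X_L = ωL = 2390 Ω
X_C = 1/(ωC) = 1120 Ω
Net reactance X = X_L − X_C = 1270 Ω
Z = 2640 + j1270 Ω
|Z| = √(2640² + 1270²) = 2930 Ω
∠Z = arctan(1270/2640) = 25.7°

25.7°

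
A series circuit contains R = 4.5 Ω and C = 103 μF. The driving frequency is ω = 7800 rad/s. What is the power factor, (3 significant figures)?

0.964

X_C = 1/(ωC) = 1.24 Ω
Z = 4.50 − j1.24 Ω
|Z| = √(4.50² + 1.24²) = 4.67 Ω
∠Z = arctan(-1.24/4.50) = -15.5°
cos φ = cos(-15.5°) = 0.964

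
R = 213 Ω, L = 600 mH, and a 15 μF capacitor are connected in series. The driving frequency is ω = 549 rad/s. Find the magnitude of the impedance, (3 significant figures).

X_L = ωL = 329 Ω
X_C = 1/(ωC) = 121 Ω
Net reactance X = X_L − X_C = 208 Ω
Z = 213 + j208 Ω
|Z| = √(213² + 208²) = 298 Ω

298 Ω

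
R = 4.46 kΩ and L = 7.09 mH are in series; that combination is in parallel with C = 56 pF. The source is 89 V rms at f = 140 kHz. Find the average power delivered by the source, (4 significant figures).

600.9 mW

ω = 2πf = 879600 rad/s
X_L = ωL = 6237 Ω
X_C = 1/(ωC) = 20300 Ω
Branch 1 (R+jX_L): Z₁ = 4460 + j6237 Ω, |Z₁| = 7667 Ω
Branch 2 (−jX_C): Z₂ = −j20300 Ω
Parallel: Z = Z₁Z₂/(Z₁+Z₂), |Z| = 10550 Ω, ∠Z = 36.84°
I = V/|Z| = 8.436 mA
P = VI cos φ = 89 × 0.008436 × cos(36.84°) = 600.9 mW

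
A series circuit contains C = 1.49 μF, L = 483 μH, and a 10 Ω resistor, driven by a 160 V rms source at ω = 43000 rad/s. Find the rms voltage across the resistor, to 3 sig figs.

142 V

X_L = ωL = 20.8 Ω
X_C = 1/(ωC) = 15.6 Ω
Net reactance X = X_L − X_C = 5.16 Ω
Z = 10.0 + j5.16 Ω
|Z| = √(10.0² + 5.16²) = 11.3 Ω
I = V/|Z| = 14.2 A
V_R = I·|Z_R| = 14.2 × 10.0 = 142 V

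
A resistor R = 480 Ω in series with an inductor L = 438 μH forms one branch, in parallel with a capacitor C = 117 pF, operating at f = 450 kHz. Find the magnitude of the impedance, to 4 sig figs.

ω = 2πf = 2.827e+06 rad/s
X_L = ωL = 1238 Ω
X_C = 1/(ωC) = 3023 Ω
Branch 1 (R+jX_L): Z₁ = 480.0 + j1238 Ω, |Z₁| = 1328 Ω
Branch 2 (−jX_C): Z₂ = −j3023 Ω
Parallel: Z = Z₁Z₂/(Z₁+Z₂), |Z| = 2173 Ω, ∠Z = 53.76°

2173 Ω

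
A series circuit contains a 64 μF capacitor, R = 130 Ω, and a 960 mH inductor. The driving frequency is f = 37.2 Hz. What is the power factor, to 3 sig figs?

ω = 2πf = 233.7 rad/s
X_L = ωL = 224 Ω
X_C = 1/(ωC) = 66.8 Ω
Net reactance X = X_L − X_C = 158 Ω
Z = 130 + j158 Ω
|Z| = √(130² + 158²) = 204 Ω
∠Z = arctan(158/130) = 50.5°
cos φ = cos(50.5°) = 0.636

0.636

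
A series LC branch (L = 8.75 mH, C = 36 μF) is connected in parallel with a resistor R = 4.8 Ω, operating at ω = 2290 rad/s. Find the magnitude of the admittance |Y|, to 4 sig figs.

X_L = ωL = 20.04 Ω
X_C = 1/(ωC) = 12.13 Ω
Branch 1: Z₁ = R = 4.800 Ω
Branch 2 (series LC): Z₂ = j(X_L − X_C) = j7.907 Ω
Parallel: Z = Z₁Z₂/(Z₁+Z₂), |Z| = 4.103 Ω, ∠Z = 31.26°
|Y| = 1/|Z| = 243.7 mS

243.7 mS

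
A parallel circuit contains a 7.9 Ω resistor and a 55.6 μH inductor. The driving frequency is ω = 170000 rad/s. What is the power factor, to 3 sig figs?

0.767

X_L = ωL = 9.45 Ω
Parallel: admittances add. Y = 1/R + 1/(jωL)
Y = (0.127 − j0.106) S
|Y| = 0.165 S → |Z| = 1/|Y| = 6.06 Ω, ∠Z = −∠Y = 39.9°
cos φ = cos(39.9°) = 0.767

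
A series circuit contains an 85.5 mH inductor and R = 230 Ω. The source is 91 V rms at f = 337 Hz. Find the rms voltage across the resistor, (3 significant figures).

71.5 V

ω = 2πf = 2117 rad/s
X_L = ωL = 181 Ω
Z = 230 + j181 Ω
|Z| = √(230² + 181²) = 293 Ω
I = V/|Z| = 311 mA
V_R = I·|Z_R| = 0.311 × 230 = 71.5 V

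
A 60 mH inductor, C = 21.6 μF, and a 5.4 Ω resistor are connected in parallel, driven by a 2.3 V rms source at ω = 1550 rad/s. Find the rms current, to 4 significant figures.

429.1 mA

X_L = ωL = 93.00 Ω
X_C = 1/(ωC) = 29.87 Ω
Parallel: admittances add. Y = 1/R + 1/(jωL) + jωC
Y = (0.1852 + j0.02273) S
|Y| = 0.1866 S → |Z| = 1/|Y| = 5.360 Ω, ∠Z = −∠Y = -6.997°
I = V/|Z| = 2.3/5.360 = 429.1 mA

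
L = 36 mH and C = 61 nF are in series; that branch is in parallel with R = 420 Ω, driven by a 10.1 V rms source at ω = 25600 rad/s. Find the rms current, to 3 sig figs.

X_L = ωL = 922 Ω
X_C = 1/(ωC) = 640 Ω
Branch 1: Z₁ = R = 420 Ω
Branch 2 (series LC): Z₂ = j(X_L − X_C) = j281 Ω
Parallel: Z = Z₁Z₂/(Z₁+Z₂), |Z| = 234 Ω, ∠Z = 56.2°
I = V/|Z| = 10.1/234 = 43.2 mA

43.2 mA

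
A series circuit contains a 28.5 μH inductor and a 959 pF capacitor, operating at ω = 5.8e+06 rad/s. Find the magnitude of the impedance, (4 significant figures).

14.48 Ω

X_L = ωL = 165.3 Ω
X_C = 1/(ωC) = 179.8 Ω
Net reactance X = X_L − X_C = -14.48 Ω
Z = − j14.48 Ω
|Z| = √(0² + 14.48²) = 14.48 Ω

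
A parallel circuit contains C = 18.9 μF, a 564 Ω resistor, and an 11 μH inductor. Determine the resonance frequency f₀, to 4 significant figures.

11.04 kHz

ω₀ = 1/√(LC) = 1/√(1.1e-05 × 1.89e-05) = 69350 rad/s
f₀ = ω₀/(2π) = 11.04 kHz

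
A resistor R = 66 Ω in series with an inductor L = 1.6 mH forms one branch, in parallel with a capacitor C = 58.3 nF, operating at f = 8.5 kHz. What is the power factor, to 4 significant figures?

0.8020

ω = 2πf = 53410 rad/s
X_L = ωL = 85.45 Ω
X_C = 1/(ωC) = 321.2 Ω
Branch 1 (R+jX_L): Z₁ = 66.00 + j85.45 Ω, |Z₁| = 108.0 Ω
Branch 2 (−jX_C): Z₂ = −j321.2 Ω
Parallel: Z = Z₁Z₂/(Z₁+Z₂), |Z| = 141.7 Ω, ∠Z = 36.68°
cos φ = cos(36.68°) = 0.8020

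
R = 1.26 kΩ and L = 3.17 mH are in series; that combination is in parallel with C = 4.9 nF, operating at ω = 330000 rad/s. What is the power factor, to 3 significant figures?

X_L = ωL = 1050 Ω
X_C = 1/(ωC) = 618 Ω
Branch 1 (R+jX_L): Z₁ = 1260 + j1050 Ω, |Z₁| = 1640 Ω
Branch 2 (−jX_C): Z₂ = −j618 Ω
Parallel: Z = Z₁Z₂/(Z₁+Z₂), |Z| = 761 Ω, ∠Z = -69.0°
cos φ = cos(-69.0°) = 0.358

0.358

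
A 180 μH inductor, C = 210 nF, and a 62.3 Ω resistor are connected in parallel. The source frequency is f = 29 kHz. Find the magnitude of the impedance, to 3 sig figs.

ω = 2πf = 182200 rad/s
X_L = ωL = 32.8 Ω
X_C = 1/(ωC) = 26.1 Ω
Parallel: admittances add. Y = 1/R + 1/(jωL) + jωC
Y = (0.0161 + j0.00778) S
|Y| = 0.0178 S → |Z| = 1/|Y| = 56.1 Ω, ∠Z = −∠Y = -25.8°

56.1 Ω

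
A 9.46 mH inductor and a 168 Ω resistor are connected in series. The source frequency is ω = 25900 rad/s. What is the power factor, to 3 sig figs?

0.566

X_L = ωL = 245 Ω
Z = 168 + j245 Ω
|Z| = √(168² + 245²) = 297 Ω
∠Z = arctan(245/168) = 55.6°
cos φ = cos(55.6°) = 0.566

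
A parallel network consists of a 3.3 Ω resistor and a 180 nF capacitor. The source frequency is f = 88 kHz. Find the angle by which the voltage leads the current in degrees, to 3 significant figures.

-18.2°

ω = 2πf = 552900 rad/s
X_C = 1/(ωC) = 10.0 Ω
Parallel: admittances add. Y = 1/R + jωC
Y = (0.303 + j0.0995) S
|Y| = 0.319 S → |Z| = 1/|Y| = 3.14 Ω, ∠Z = −∠Y = -18.2°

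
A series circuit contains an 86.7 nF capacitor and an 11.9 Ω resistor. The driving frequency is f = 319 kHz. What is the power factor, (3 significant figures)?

ω = 2πf = 2.004e+06 rad/s
X_C = 1/(ωC) = 5.75 Ω
Z = 11.9 − j5.75 Ω
|Z| = √(11.9² + 5.75²) = 13.2 Ω
∠Z = arctan(-5.75/11.9) = -25.8°
cos φ = cos(-25.8°) = 0.900

0.900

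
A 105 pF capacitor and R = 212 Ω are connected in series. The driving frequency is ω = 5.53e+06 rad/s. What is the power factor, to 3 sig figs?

0.122

X_C = 1/(ωC) = 1720 Ω
Z = 212 − j1720 Ω
|Z| = √(212² + 1720²) = 1740 Ω
∠Z = arctan(-1720/212) = -83.0°
cos φ = cos(-83.0°) = 0.122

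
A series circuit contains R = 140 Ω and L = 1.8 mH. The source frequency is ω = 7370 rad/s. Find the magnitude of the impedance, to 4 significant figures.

X_L = ωL = 13.27 Ω
Z = 140.0 + j13.27 Ω
|Z| = √(140.0² + 13.27²) = 140.6 Ω

140.6 Ω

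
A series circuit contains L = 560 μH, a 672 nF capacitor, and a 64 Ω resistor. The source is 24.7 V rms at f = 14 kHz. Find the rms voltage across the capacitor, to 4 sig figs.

5.827 V

ω = 2πf = 87960 rad/s
X_L = ωL = 49.26 Ω
X_C = 1/(ωC) = 16.92 Ω
Net reactance X = X_L − X_C = 32.34 Ω
Z = 64.00 + j32.34 Ω
|Z| = √(64.00² + 32.34²) = 71.71 Ω
I = V/|Z| = 344.5 mA
V_C = I·|Z_C| = 0.3445 × 16.92 = 5.827 V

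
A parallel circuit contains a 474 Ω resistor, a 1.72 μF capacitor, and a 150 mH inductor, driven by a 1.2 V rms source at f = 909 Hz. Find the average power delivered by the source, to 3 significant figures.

3.04 mW

ω = 2πf = 5711 rad/s
X_L = ωL = 857 Ω
X_C = 1/(ωC) = 102 Ω
Parallel: admittances add. Y = 1/R + 1/(jωL) + jωC
Y = (0.00211 + j0.00866) S
|Y| = 0.00891 S → |Z| = 1/|Y| = 112 Ω, ∠Z = −∠Y = -76.3°
I = V/|Z| = 10.7 mA
P = VI cos φ = 1.2 × 0.0107 × cos(-76.3°) = 3.04 mW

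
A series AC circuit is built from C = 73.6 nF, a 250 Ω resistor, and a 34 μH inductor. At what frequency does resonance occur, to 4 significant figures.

ω₀ = 1/√(LC) = 1/√(3.4e-05 × 7.36e-08) = 632200 rad/s
f₀ = ω₀/(2π) = 100.6 kHz

100.6 kHz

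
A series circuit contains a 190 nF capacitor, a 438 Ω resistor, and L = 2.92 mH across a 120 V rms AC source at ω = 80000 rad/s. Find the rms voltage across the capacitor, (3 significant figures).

X_L = ωL = 234 Ω
X_C = 1/(ωC) = 65.8 Ω
Net reactance X = X_L − X_C = 168 Ω
Z = 438 + j168 Ω
|Z| = √(438² + 168²) = 469 Ω
I = V/|Z| = 256 mA
V_C = I·|Z_C| = 0.256 × 65.8 = 16.8 V

16.8 V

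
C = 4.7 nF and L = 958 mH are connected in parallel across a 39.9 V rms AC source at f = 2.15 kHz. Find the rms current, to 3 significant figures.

ω = 2πf = 13510 rad/s
X_L = ωL = 12900 Ω
X_C = 1/(ωC) = 15800 Ω
Parallel: admittances add. Y = 1/(jωL) + jωC
Y = (0 − j1.38e-05) S
|Y| = 1.38e-05 S → |Z| = 1/|Y| = 72600 Ω, ∠Z = −∠Y = 90.0°
I = V/|Z| = 39.9/72600 = 550 μA

550 μA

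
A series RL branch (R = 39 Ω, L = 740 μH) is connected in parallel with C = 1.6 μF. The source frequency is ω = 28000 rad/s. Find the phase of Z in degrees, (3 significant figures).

X_L = ωL = 20.7 Ω
X_C = 1/(ωC) = 22.3 Ω
Branch 1 (R+jX_L): Z₁ = 39.0 + j20.7 Ω, |Z₁| = 44.2 Ω
Branch 2 (−jX_C): Z₂ = −j22.3 Ω
Parallel: Z = Z₁Z₂/(Z₁+Z₂), |Z| = 25.3 Ω, ∠Z = -59.7°

-59.7°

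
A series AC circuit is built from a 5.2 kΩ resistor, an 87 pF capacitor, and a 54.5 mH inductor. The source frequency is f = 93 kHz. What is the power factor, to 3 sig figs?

ω = 2πf = 584300 rad/s
X_L = ωL = 31800 Ω
X_C = 1/(ωC) = 19700 Ω
Net reactance X = X_L − X_C = 12200 Ω
Z = 5200 + j12200 Ω
|Z| = √(5200² + 12200²) = 13200 Ω
∠Z = arctan(12200/5200) = 66.9°
cos φ = cos(66.9°) = 0.393

0.393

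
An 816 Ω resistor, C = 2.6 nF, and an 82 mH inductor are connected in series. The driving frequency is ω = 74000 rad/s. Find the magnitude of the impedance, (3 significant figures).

X_L = ωL = 6070 Ω
X_C = 1/(ωC) = 5200 Ω
Net reactance X = X_L − X_C = 870 Ω
Z = 816 + j870 Ω
|Z| = √(816² + 870²) = 1190 Ω

1190 Ω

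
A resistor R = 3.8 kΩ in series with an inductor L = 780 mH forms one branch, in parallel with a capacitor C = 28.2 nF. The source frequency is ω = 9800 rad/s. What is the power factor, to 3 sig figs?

X_L = ωL = 7640 Ω
X_C = 1/(ωC) = 3620 Ω
Branch 1 (R+jX_L): Z₁ = 3800 + j7640 Ω, |Z₁| = 8540 Ω
Branch 2 (−jX_C): Z₂ = −j3620 Ω
Parallel: Z = Z₁Z₂/(Z₁+Z₂), |Z| = 5580 Ω, ∠Z = -73.1°
cos φ = cos(-73.1°) = 0.291

0.291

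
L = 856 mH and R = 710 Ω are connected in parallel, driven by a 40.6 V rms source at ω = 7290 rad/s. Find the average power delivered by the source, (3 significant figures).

2.32 W

X_L = ωL = 6240 Ω
Parallel: admittances add. Y = 1/R + 1/(jωL)
Y = (0.00141 − j0.000160) S
|Y| = 0.00142 S → |Z| = 1/|Y| = 705 Ω, ∠Z = −∠Y = 6.49°
I = V/|Z| = 57.6 mA
P = VI cos φ = 40.6 × 0.0576 × cos(6.49°) = 2.32 W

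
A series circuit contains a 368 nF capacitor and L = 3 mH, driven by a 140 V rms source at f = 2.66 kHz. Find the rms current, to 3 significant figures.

1.25 A

ω = 2πf = 16710 rad/s
X_L = ωL = 50.1 Ω
X_C = 1/(ωC) = 163 Ω
Net reactance X = X_L − X_C = -112 Ω
Z = − j112 Ω
|Z| = √(0² + 112²) = 112 Ω
I = V/|Z| = 140/112 = 1.25 A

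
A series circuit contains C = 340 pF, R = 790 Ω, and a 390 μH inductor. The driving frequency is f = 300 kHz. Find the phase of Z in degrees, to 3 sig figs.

-46.2°

ω = 2πf = 1.885e+06 rad/s
X_L = ωL = 735 Ω
X_C = 1/(ωC) = 1560 Ω
Net reactance X = X_L − X_C = -825 Ω
Z = 790 − j825 Ω
|Z| = √(790² + 825²) = 1140 Ω
∠Z = arctan(-825/790) = -46.2°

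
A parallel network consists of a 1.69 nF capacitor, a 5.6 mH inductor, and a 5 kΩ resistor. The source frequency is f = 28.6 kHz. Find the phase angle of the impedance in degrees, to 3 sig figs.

73.8°

ω = 2πf = 179700 rad/s
X_L = ωL = 1010 Ω
X_C = 1/(ωC) = 3290 Ω
Parallel: admittances add. Y = 1/R + 1/(jωL) + jωC
Y = (0.000200 − j0.000690) S
|Y| = 0.000718 S → |Z| = 1/|Y| = 1390 Ω, ∠Z = −∠Y = 73.8°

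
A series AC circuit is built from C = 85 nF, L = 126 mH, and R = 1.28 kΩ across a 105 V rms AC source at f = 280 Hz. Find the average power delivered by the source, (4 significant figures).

324.9 mW

ω = 2πf = 1759 rad/s
X_L = ωL = 221.7 Ω
X_C = 1/(ωC) = 6687 Ω
Net reactance X = X_L − X_C = -6466 Ω
Z = 1280 − j6466 Ω
|Z| = √(1280² + 6466²) = 6591 Ω
∠Z = arctan(-6466/1280) = -78.80°
I = V/|Z| = 15.93 mA
P = VI cos φ = 105 × 0.01593 × cos(-78.80°) = 324.9 mW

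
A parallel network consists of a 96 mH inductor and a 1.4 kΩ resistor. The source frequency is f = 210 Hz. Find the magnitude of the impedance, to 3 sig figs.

126 Ω

ω = 2πf = 1319 rad/s
X_L = ωL = 127 Ω
Parallel: admittances add. Y = 1/R + 1/(jωL)
Y = (0.000714 − j0.00789) S
|Y| = 0.00793 S → |Z| = 1/|Y| = 126 Ω, ∠Z = −∠Y = 84.8°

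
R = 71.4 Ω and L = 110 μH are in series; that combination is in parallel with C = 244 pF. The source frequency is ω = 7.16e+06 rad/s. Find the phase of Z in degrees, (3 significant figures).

-76.8°

X_L = ωL = 788 Ω
X_C = 1/(ωC) = 572 Ω
Branch 1 (R+jX_L): Z₁ = 71.4 + j788 Ω, |Z₁| = 791 Ω
Branch 2 (−jX_C): Z₂ = −j572 Ω
Parallel: Z = Z₁Z₂/(Z₁+Z₂), |Z| = 2000 Ω, ∠Z = -76.8°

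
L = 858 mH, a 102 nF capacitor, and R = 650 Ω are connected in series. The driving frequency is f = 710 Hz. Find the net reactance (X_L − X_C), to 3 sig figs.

ω = 2πf = 4461 rad/s
X_L = ωL = 3830 Ω
X_C = 1/(ωC) = 2200 Ω
X = 3830 − 2200 = 1630 Ω

1630 Ω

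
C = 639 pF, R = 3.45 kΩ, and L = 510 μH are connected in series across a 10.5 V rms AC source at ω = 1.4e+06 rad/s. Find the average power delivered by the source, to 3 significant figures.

X_L = ωL = 714 Ω
X_C = 1/(ωC) = 1120 Ω
Net reactance X = X_L − X_C = -404 Ω
Z = 3450 − j404 Ω
|Z| = √(3450² + 404²) = 3470 Ω
∠Z = arctan(-404/3450) = -6.68°
I = V/|Z| = 3.02 mA
P = VI cos φ = 10.5 × 0.00302 × cos(-6.68°) = 31.5 mW

31.5 mW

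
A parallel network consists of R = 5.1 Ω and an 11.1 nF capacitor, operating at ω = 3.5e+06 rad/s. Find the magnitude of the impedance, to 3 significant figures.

X_C = 1/(ωC) = 25.7 Ω
Parallel: admittances add. Y = 1/R + jωC
Y = (0.196 + j0.0389) S
|Y| = 0.200 S → |Z| = 1/|Y| = 5.00 Ω, ∠Z = −∠Y = -11.2°

5.00 Ω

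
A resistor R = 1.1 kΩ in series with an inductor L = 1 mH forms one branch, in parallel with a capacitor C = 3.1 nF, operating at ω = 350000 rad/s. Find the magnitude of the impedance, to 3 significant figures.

X_L = ωL = 350 Ω
X_C = 1/(ωC) = 922 Ω
Branch 1 (R+jX_L): Z₁ = 1100 + j350 Ω, |Z₁| = 1150 Ω
Branch 2 (−jX_C): Z₂ = −j922 Ω
Parallel: Z = Z₁Z₂/(Z₁+Z₂), |Z| = 858 Ω, ∠Z = -44.9°

858 Ω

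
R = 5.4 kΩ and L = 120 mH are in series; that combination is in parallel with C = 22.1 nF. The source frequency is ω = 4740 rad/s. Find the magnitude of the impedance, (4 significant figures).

X_L = ωL = 568.8 Ω
X_C = 1/(ωC) = 9546 Ω
Branch 1 (R+jX_L): Z₁ = 5400 + j568.8 Ω, |Z₁| = 5430 Ω
Branch 2 (−jX_C): Z₂ = −j9546 Ω
Parallel: Z = Z₁Z₂/(Z₁+Z₂), |Z| = 4948 Ω, ∠Z = -25.01°

4948 Ω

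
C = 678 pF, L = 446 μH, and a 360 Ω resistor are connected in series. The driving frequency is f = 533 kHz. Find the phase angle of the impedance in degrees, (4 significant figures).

ω = 2πf = 3.349e+06 rad/s
X_L = ωL = 1494 Ω
X_C = 1/(ωC) = 440.4 Ω
Net reactance X = X_L − X_C = 1053 Ω
Z = 360.0 + j1053 Ω
|Z| = √(360.0² + 1053²) = 1113 Ω
∠Z = arctan(1053/360.0) = 71.13°

71.13°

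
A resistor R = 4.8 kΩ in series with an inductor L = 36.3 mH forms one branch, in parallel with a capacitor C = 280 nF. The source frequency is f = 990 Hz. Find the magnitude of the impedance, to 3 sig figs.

ω = 2πf = 6220 rad/s
X_L = ωL = 226 Ω
X_C = 1/(ωC) = 574 Ω
Branch 1 (R+jX_L): Z₁ = 4800 + j226 Ω, |Z₁| = 4810 Ω
Branch 2 (−jX_C): Z₂ = −j574 Ω
Parallel: Z = Z₁Z₂/(Z₁+Z₂), |Z| = 573 Ω, ∠Z = -83.2°

573 Ω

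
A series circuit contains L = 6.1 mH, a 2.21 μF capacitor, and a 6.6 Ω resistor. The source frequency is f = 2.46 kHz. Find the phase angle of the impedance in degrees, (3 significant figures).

84.2°

ω = 2πf = 15460 rad/s
X_L = ωL = 94.3 Ω
X_C = 1/(ωC) = 29.3 Ω
Net reactance X = X_L − X_C = 65.0 Ω
Z = 6.60 + j65.0 Ω
|Z| = √(6.60² + 65.0²) = 65.3 Ω
∠Z = arctan(65.0/6.60) = 84.2°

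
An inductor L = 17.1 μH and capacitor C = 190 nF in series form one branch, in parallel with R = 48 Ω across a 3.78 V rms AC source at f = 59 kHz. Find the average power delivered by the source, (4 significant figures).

ω = 2πf = 370700 rad/s
X_L = ωL = 6.339 Ω
X_C = 1/(ωC) = 14.20 Ω
Branch 1: Z₁ = R = 48.00 Ω
Branch 2 (series LC): Z₂ = j(X_L − X_C) = −j7.858 Ω
Parallel: Z = Z₁Z₂/(Z₁+Z₂), |Z| = 7.755 Ω, ∠Z = -80.70°
I = V/|Z| = 487.4 mA
P = VI cos φ = 3.78 × 0.4874 × cos(-80.70°) = 297.7 mW

297.7 mW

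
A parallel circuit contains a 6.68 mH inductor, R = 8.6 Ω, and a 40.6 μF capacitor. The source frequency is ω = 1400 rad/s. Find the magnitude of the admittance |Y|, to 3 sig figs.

X_L = ωL = 9.35 Ω
X_C = 1/(ωC) = 17.6 Ω
Parallel: admittances add. Y = 1/R + 1/(jωL) + jωC
Y = (0.116 − j0.0501) S
|Y| = 0.127 S → |Z| = 1/|Y| = 7.90 Ω, ∠Z = −∠Y = 23.3°

127 mS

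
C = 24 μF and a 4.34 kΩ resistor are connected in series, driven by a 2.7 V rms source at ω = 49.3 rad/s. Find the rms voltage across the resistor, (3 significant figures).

X_C = 1/(ωC) = 845 Ω
Z = 4340 − j845 Ω
|Z| = √(4340² + 845²) = 4420 Ω
I = V/|Z| = 611 μA
V_R = I·|Z_R| = 0.000611 × 4340 = 2.65 V

2.65 V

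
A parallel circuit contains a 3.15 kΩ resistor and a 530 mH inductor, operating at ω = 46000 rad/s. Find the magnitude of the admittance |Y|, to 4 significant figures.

320.1 μS

X_L = ωL = 24380 Ω
Parallel: admittances add. Y = 1/R + 1/(jωL)
Y = (0.0003175 − j4.102e-05) S
|Y| = 0.0003201 S → |Z| = 1/|Y| = 3124 Ω, ∠Z = −∠Y = 7.362°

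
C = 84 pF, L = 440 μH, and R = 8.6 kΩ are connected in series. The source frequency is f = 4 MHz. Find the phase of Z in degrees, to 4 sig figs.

ω = 2πf = 2.513e+07 rad/s
X_L = ωL = 11060 Ω
X_C = 1/(ωC) = 473.7 Ω
Net reactance X = X_L − X_C = 10580 Ω
Z = 8600 + j10580 Ω
|Z| = √(8600² + 10580²) = 13640 Ω
∠Z = arctan(10580/8600) = 50.91°

50.91°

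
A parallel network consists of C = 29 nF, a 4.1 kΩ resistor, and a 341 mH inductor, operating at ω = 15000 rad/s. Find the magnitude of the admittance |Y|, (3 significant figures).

X_L = ωL = 5120 Ω
X_C = 1/(ωC) = 2300 Ω
Parallel: admittances add. Y = 1/R + 1/(jωL) + jωC
Y = (0.000244 + j0.000239) S
|Y| = 0.000342 S → |Z| = 1/|Y| = 2930 Ω, ∠Z = −∠Y = -44.5°

342 μS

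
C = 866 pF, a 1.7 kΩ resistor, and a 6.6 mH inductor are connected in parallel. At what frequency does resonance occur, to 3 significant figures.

ω₀ = 1/√(LC) = 1/√(0.0066 × 8.66e-10) = 418300 rad/s
f₀ = ω₀/(2π) = 66.6 kHz

66.6 kHz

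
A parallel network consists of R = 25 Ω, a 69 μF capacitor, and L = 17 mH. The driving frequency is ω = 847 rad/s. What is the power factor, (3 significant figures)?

X_L = ωL = 14.4 Ω
X_C = 1/(ωC) = 17.1 Ω
Parallel: admittances add. Y = 1/R + 1/(jωL) + jωC
Y = (0.0400 − j0.0110) S
|Y| = 0.0415 S → |Z| = 1/|Y| = 24.1 Ω, ∠Z = −∠Y = 15.4°
cos φ = cos(15.4°) = 0.964

0.964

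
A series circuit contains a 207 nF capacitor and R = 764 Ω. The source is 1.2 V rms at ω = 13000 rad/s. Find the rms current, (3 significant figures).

X_C = 1/(ωC) = 372 Ω
Z = 764 − j372 Ω
|Z| = √(764² + 372²) = 850 Ω
I = V/|Z| = 1.2/850 = 1.41 mA

1.41 mA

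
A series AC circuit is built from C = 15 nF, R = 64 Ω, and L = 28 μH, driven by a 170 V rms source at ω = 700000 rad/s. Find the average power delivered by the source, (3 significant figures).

188 W

X_L = ωL = 19.6 Ω
X_C = 1/(ωC) = 95.2 Ω
Net reactance X = X_L − X_C = -75.6 Ω
Z = 64.0 − j75.6 Ω
|Z| = √(64.0² + 75.6²) = 99.1 Ω
∠Z = arctan(-75.6/64.0) = -49.8°
I = V/|Z| = 1.72 A
P = VI cos φ = 170 × 1.72 × cos(-49.8°) = 188 W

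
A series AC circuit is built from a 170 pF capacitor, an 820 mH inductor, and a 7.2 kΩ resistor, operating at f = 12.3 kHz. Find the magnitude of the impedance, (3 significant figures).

14600 Ω

ω = 2πf = 77280 rad/s
X_L = ωL = 63400 Ω
X_C = 1/(ωC) = 76100 Ω
Net reactance X = X_L − X_C = -12700 Ω
Z = 7200 − j12700 Ω
|Z| = √(7200² + 12700²) = 14600 Ω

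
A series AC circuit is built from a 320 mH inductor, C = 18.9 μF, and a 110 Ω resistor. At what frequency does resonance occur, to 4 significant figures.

64.72 Hz

ω₀ = 1/√(LC) = 1/√(0.32 × 1.89e-05) = 406.6 rad/s
f₀ = ω₀/(2π) = 64.72 Hz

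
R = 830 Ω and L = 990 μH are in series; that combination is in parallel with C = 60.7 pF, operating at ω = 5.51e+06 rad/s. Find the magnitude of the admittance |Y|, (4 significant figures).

X_L = ωL = 5455 Ω
X_C = 1/(ωC) = 2990 Ω
Branch 1 (R+jX_L): Z₁ = 830.0 + j5455 Ω, |Z₁| = 5518 Ω
Branch 2 (−jX_C): Z₂ = −j2990 Ω
Parallel: Z = Z₁Z₂/(Z₁+Z₂), |Z| = 6343 Ω, ∠Z = -80.04°
|Y| = 1/|Z| = 157.7 μS

157.7 μS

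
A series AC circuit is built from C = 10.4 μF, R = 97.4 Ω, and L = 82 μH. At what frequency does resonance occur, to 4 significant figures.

5.450 kHz

ω₀ = 1/√(LC) = 1/√(8.2e-05 × 1.04e-05) = 34240 rad/s
f₀ = ω₀/(2π) = 5.450 kHz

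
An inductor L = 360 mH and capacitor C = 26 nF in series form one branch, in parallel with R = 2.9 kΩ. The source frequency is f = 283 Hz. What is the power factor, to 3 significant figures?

0.991

ω = 2πf = 1778 rad/s
X_L = ωL = 640 Ω
X_C = 1/(ωC) = 21600 Ω
Branch 1: Z₁ = R = 2900 Ω
Branch 2 (series LC): Z₂ = j(X_L − X_C) = −j21000 Ω
Parallel: Z = Z₁Z₂/(Z₁+Z₂), |Z| = 2870 Ω, ∠Z = -7.87°
cos φ = cos(-7.87°) = 0.991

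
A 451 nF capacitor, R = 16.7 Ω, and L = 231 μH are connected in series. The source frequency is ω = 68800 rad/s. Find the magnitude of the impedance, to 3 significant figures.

X_L = ωL = 15.9 Ω
X_C = 1/(ωC) = 32.2 Ω
Net reactance X = X_L − X_C = -16.3 Ω
Z = 16.7 − j16.3 Ω
|Z| = √(16.7² + 16.3²) = 23.4 Ω

23.4 Ω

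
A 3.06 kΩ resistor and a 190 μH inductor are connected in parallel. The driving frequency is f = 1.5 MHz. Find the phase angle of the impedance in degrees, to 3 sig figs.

59.7°

ω = 2πf = 9.425e+06 rad/s
X_L = ωL = 1790 Ω
Parallel: admittances add. Y = 1/R + 1/(jωL)
Y = (0.000327 − j0.000558) S
|Y| = 0.000647 S → |Z| = 1/|Y| = 1550 Ω, ∠Z = −∠Y = 59.7°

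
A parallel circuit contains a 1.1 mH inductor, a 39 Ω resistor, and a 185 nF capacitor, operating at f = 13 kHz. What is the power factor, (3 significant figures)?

0.988

ω = 2πf = 81680 rad/s
X_L = ωL = 89.8 Ω
X_C = 1/(ωC) = 66.2 Ω
Parallel: admittances add. Y = 1/R + 1/(jωL) + jωC
Y = (0.0256 + j0.00398) S
|Y| = 0.0259 S → |Z| = 1/|Y| = 38.5 Ω, ∠Z = −∠Y = -8.83°
cos φ = cos(-8.83°) = 0.988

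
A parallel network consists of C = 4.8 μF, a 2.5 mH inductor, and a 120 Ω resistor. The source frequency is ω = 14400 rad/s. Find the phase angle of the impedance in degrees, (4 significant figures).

X_L = ωL = 36.00 Ω
X_C = 1/(ωC) = 14.47 Ω
Parallel: admittances add. Y = 1/R + 1/(jωL) + jωC
Y = (0.008333 + j0.04134) S
|Y| = 0.04217 S → |Z| = 1/|Y| = 23.71 Ω, ∠Z = −∠Y = -78.60°

-78.60°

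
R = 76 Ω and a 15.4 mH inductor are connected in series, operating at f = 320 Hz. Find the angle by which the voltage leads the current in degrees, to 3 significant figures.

ω = 2πf = 2011 rad/s
X_L = ωL = 31.0 Ω
Z = 76.0 + j31.0 Ω
|Z| = √(76.0² + 31.0²) = 82.1 Ω
∠Z = arctan(31.0/76.0) = 22.2°

22.2°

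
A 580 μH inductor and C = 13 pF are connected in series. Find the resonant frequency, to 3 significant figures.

ω₀ = 1/√(LC) = 1/√(0.00058 × 1.3e-11) = 1.152e+07 rad/s
f₀ = ω₀/(2π) = 1.83 MHz

1.83 MHz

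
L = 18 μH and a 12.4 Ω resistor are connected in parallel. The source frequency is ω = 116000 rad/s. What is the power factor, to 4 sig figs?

0.1660

X_L = ωL = 2.088 Ω
Parallel: admittances add. Y = 1/R + 1/(jωL)
Y = (0.08065 − j0.4789) S
|Y| = 0.4857 S → |Z| = 1/|Y| = 2.059 Ω, ∠Z = −∠Y = 80.44°
cos φ = cos(80.44°) = 0.1660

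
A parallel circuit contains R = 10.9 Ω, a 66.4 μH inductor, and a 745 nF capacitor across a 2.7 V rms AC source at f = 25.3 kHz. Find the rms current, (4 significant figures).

255.8 mA

ω = 2πf = 159000 rad/s
X_L = ωL = 10.56 Ω
X_C = 1/(ωC) = 8.444 Ω
Parallel: admittances add. Y = 1/R + 1/(jωL) + jωC
Y = (0.09174 + j0.02369) S
|Y| = 0.09475 S → |Z| = 1/|Y| = 10.55 Ω, ∠Z = −∠Y = -14.48°
I = V/|Z| = 2.7/10.55 = 255.8 mA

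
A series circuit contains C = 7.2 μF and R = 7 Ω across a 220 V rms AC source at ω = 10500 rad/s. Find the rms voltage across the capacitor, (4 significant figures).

X_C = 1/(ωC) = 13.23 Ω
Z = 7.000 − j13.23 Ω
|Z| = √(7.000² + 13.23²) = 14.97 Ω
I = V/|Z| = 14.70 A
V_C = I·|Z_C| = 14.70 × 13.23 = 194.5 V

194.5 V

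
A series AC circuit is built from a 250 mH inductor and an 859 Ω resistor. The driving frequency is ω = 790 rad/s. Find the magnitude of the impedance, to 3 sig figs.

881 Ω

X_L = ωL = 198 Ω
Z = 859 + j198 Ω
|Z| = √(859² + 198²) = 881 Ω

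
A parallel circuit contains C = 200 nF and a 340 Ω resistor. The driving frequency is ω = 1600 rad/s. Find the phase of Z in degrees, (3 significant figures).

-6.21°

X_C = 1/(ωC) = 3130 Ω
Parallel: admittances add. Y = 1/R + jωC
Y = (0.00294 + j0.000320) S
|Y| = 0.00296 S → |Z| = 1/|Y| = 338 Ω, ∠Z = −∠Y = -6.21°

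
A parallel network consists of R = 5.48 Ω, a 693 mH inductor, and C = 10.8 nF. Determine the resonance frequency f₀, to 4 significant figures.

1.840 kHz

ω₀ = 1/√(LC) = 1/√(0.693 × 1.08e-08) = 11560 rad/s
f₀ = ω₀/(2π) = 1.840 kHz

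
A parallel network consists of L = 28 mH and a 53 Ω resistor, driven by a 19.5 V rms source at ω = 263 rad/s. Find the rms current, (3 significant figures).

X_L = ωL = 7.36 Ω
Parallel: admittances add. Y = 1/R + 1/(jωL)
Y = (0.0189 − j0.136) S
|Y| = 0.137 S → |Z| = 1/|Y| = 7.29 Ω, ∠Z = −∠Y = 82.1°
I = V/|Z| = 19.5/7.29 = 2.67 A

2.67 A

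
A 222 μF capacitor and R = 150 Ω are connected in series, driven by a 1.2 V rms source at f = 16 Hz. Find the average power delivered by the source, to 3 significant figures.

ω = 2πf = 100.5 rad/s
X_C = 1/(ωC) = 44.8 Ω
Z = 150 − j44.8 Ω
|Z| = √(150² + 44.8²) = 157 Ω
∠Z = arctan(-44.8/150) = -16.6°
I = V/|Z| = 7.67 mA
P = VI cos φ = 1.2 × 0.00767 × cos(-16.6°) = 8.81 mW

8.81 mW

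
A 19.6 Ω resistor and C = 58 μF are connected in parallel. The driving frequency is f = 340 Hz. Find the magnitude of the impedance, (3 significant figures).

ω = 2πf = 2136 rad/s
X_C = 1/(ωC) = 8.07 Ω
Parallel: admittances add. Y = 1/R + jωC
Y = (0.0510 + j0.124) S
|Y| = 0.134 S → |Z| = 1/|Y| = 7.46 Ω, ∠Z = −∠Y = -67.6°

7.46 Ω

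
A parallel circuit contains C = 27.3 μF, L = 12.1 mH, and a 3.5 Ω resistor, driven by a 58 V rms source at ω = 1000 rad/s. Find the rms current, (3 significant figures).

16.9 A

X_L = ωL = 12.1 Ω
X_C = 1/(ωC) = 36.6 Ω
Parallel: admittances add. Y = 1/R + 1/(jωL) + jωC
Y = (0.286 − j0.0553) S
|Y| = 0.291 S → |Z| = 1/|Y| = 3.44 Ω, ∠Z = −∠Y = 11.0°
I = V/|Z| = 58/3.44 = 16.9 A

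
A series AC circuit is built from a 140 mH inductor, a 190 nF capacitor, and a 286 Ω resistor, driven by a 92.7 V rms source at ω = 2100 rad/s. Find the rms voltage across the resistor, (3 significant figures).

11.9 V

X_L = ωL = 294 Ω
X_C = 1/(ωC) = 2510 Ω
Net reactance X = X_L − X_C = -2210 Ω
Z = 286 − j2210 Ω
|Z| = √(286² + 2210²) = 2230 Ω
I = V/|Z| = 41.6 mA
V_R = I·|Z_R| = 0.0416 × 286 = 11.9 V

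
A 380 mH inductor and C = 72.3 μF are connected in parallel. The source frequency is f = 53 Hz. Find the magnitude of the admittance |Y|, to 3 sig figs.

ω = 2πf = 333.0 rad/s
X_L = ωL = 127 Ω
X_C = 1/(ωC) = 41.5 Ω
Parallel: admittances add. Y = 1/(jωL) + jωC
Y = (0 + j0.0162) S
|Y| = 0.0162 S → |Z| = 1/|Y| = 61.8 Ω, ∠Z = −∠Y = -90.0°

16.2 mS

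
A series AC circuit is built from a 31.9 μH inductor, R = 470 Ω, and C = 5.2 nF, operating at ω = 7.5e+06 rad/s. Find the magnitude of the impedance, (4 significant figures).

X_L = ωL = 239.3 Ω
X_C = 1/(ωC) = 25.64 Ω
Net reactance X = X_L − X_C = 213.6 Ω
Z = 470.0 + j213.6 Ω
|Z| = √(470.0² + 213.6²) = 516.3 Ω

516.3 Ω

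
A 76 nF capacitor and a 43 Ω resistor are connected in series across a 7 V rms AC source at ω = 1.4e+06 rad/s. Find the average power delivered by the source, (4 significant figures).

1.088 W

X_C = 1/(ωC) = 9.398 Ω
Z = 43.00 − j9.398 Ω
|Z| = √(43.00² + 9.398²) = 44.02 Ω
∠Z = arctan(-9.398/43.00) = -12.33°
I = V/|Z| = 159.0 mA
P = VI cos φ = 7 × 0.1590 × cos(-12.33°) = 1.088 W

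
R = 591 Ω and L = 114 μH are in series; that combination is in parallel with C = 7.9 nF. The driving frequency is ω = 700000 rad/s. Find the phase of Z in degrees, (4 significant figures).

-72.61°

X_L = ωL = 79.80 Ω
X_C = 1/(ωC) = 180.8 Ω
Branch 1 (R+jX_L): Z₁ = 591.0 + j79.80 Ω, |Z₁| = 596.4 Ω
Branch 2 (−jX_C): Z₂ = −j180.8 Ω
Parallel: Z = Z₁Z₂/(Z₁+Z₂), |Z| = 179.9 Ω, ∠Z = -72.61°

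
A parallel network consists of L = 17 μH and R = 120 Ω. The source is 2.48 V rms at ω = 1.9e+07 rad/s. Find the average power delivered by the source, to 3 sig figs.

51.3 mW

X_L = ωL = 323 Ω
Parallel: admittances add. Y = 1/R + 1/(jωL)
Y = (0.00833 − j0.00310) S
|Y| = 0.00889 S → |Z| = 1/|Y| = 112 Ω, ∠Z = −∠Y = 20.4°
I = V/|Z| = 22.0 mA
P = VI cos φ = 2.48 × 0.0220 × cos(20.4°) = 51.3 mW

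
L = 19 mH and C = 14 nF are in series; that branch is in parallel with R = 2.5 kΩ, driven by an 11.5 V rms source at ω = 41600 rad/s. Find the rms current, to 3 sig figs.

13.2 mA

X_L = ωL = 790 Ω
X_C = 1/(ωC) = 1720 Ω
Branch 1: Z₁ = R = 2500 Ω
Branch 2 (series LC): Z₂ = j(X_L − X_C) = −j927 Ω
Parallel: Z = Z₁Z₂/(Z₁+Z₂), |Z| = 869 Ω, ∠Z = -69.7°
I = V/|Z| = 11.5/869 = 13.2 mA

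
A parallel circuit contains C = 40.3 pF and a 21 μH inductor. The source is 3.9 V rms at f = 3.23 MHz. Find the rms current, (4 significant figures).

ω = 2πf = 2.029e+07 rad/s
X_L = ωL = 426.2 Ω
X_C = 1/(ωC) = 1223 Ω
Parallel: admittances add. Y = 1/(jωL) + jωC
Y = (0 − j0.001529) S
|Y| = 0.001529 S → |Z| = 1/|Y| = 654.2 Ω, ∠Z = −∠Y = 90.00°
I = V/|Z| = 3.9/654.2 = 5.961 mA

5.961 mA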